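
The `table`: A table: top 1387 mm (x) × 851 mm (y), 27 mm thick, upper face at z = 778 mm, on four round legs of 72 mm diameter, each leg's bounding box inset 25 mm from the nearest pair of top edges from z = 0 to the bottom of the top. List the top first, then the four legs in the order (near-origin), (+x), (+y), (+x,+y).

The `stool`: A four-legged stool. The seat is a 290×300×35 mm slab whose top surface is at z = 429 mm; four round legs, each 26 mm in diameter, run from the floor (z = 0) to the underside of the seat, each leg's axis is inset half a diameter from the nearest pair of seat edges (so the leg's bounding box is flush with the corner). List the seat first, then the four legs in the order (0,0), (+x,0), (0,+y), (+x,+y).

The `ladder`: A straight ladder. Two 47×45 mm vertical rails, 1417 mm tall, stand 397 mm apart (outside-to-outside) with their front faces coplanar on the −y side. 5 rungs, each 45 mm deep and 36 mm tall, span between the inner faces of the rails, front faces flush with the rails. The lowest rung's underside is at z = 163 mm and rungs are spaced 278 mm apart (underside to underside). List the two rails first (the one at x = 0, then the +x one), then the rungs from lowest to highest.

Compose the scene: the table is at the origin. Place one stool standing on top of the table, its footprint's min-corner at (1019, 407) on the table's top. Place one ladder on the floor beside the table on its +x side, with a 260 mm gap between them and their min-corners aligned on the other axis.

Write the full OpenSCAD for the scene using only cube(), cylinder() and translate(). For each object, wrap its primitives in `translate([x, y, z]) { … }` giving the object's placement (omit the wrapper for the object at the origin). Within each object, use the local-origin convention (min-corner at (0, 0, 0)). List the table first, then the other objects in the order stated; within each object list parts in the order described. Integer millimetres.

translate([0, 0, 751]) cube([1387, 851, 27]);
translate([61, 61, 0]) cylinder(h = 751, r = 36);
translate([1326, 61, 0]) cylinder(h = 751, r = 36);
translate([61, 790, 0]) cylinder(h = 751, r = 36);
translate([1326, 790, 0]) cylinder(h = 751, r = 36);
translate([1019, 407, 778]) {
  translate([0, 0, 394]) cube([290, 300, 35]);
  translate([13, 13, 0]) cylinder(h = 394, r = 13);
  translate([277, 13, 0]) cylinder(h = 394, r = 13);
  translate([13, 287, 0]) cylinder(h = 394, r = 13);
  translate([277, 287, 0]) cylinder(h = 394, r = 13);
}
translate([1647, 0, 0]) {
  cube([47, 45, 1417]);
  translate([350, 0, 0]) cube([47, 45, 1417]);
  translate([47, 0, 163]) cube([303, 45, 36]);
  translate([47, 0, 441]) cube([303, 45, 36]);
  translate([47, 0, 719]) cube([303, 45, 36]);
  translate([47, 0, 997]) cube([303, 45, 36]);
  translate([47, 0, 1275]) cube([303, 45, 36]);
}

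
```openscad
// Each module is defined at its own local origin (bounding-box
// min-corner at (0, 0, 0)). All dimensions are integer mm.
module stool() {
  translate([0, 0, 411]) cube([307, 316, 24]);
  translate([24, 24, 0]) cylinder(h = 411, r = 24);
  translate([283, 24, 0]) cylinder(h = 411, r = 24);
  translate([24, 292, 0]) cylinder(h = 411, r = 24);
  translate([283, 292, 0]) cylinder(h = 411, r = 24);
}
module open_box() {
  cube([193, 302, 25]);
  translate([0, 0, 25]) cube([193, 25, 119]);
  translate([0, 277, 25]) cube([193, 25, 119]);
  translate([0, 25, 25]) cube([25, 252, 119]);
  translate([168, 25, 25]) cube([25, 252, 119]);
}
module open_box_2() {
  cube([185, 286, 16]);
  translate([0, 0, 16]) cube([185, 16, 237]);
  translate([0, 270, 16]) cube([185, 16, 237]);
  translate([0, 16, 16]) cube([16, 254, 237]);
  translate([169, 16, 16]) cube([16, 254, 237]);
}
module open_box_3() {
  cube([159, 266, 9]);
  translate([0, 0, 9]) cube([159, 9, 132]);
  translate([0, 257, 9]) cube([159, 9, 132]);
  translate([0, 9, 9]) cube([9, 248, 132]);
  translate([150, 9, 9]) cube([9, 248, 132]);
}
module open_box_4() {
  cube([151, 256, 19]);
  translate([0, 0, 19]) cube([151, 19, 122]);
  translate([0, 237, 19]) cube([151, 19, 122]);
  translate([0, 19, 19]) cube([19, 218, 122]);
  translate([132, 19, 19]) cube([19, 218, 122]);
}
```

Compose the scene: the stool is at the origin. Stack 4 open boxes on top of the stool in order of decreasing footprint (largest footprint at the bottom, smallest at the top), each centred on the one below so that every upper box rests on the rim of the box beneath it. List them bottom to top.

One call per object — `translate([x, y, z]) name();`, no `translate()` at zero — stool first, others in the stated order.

stool();
translate([57, 7, 435]) open_box();
translate([61, 15, 579]) open_box_2();
translate([74, 25, 832]) open_box_3();
translate([78, 30, 973]) open_box_4();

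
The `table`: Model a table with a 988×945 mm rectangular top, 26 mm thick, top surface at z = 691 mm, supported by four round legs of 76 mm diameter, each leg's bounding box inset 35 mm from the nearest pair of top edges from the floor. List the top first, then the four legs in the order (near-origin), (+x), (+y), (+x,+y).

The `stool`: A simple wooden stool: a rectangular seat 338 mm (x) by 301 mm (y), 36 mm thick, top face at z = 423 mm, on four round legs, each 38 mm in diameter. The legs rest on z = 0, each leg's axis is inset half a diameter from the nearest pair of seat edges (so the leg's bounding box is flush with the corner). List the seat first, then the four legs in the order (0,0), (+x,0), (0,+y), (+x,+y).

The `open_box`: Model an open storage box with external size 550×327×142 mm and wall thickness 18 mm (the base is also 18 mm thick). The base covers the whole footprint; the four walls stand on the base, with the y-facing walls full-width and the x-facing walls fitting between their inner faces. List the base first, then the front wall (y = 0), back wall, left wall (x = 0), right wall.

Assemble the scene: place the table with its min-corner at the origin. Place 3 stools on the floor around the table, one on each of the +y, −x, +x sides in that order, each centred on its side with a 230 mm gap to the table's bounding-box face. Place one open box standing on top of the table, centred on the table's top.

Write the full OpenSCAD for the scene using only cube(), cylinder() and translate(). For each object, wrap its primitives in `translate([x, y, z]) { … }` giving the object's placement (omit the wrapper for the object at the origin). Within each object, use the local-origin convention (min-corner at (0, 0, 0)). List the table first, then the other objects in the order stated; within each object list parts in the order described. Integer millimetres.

translate([0, 0, 665]) cube([988, 945, 26]);
translate([73, 73, 0]) cylinder(h = 665, r = 38);
translate([915, 73, 0]) cylinder(h = 665, r = 38);
translate([73, 872, 0]) cylinder(h = 665, r = 38);
translate([915, 872, 0]) cylinder(h = 665, r = 38);
translate([325, 1175, 0]) {
  translate([0, 0, 387]) cube([338, 301, 36]);
  translate([19, 19, 0]) cylinder(h = 387, r = 19);
  translate([319, 19, 0]) cylinder(h = 387, r = 19);
  translate([19, 282, 0]) cylinder(h = 387, r = 19);
  translate([319, 282, 0]) cylinder(h = 387, r = 19);
}
translate([-568, 322, 0]) {
  translate([0, 0, 387]) cube([338, 301, 36]);
  translate([19, 19, 0]) cylinder(h = 387, r = 19);
  translate([319, 19, 0]) cylinder(h = 387, r = 19);
  translate([19, 282, 0]) cylinder(h = 387, r = 19);
  translate([319, 282, 0]) cylinder(h = 387, r = 19);
}
translate([1218, 322, 0]) {
  translate([0, 0, 387]) cube([338, 301, 36]);
  translate([19, 19, 0]) cylinder(h = 387, r = 19);
  translate([319, 19, 0]) cylinder(h = 387, r = 19);
  translate([19, 282, 0]) cylinder(h = 387, r = 19);
  translate([319, 282, 0]) cylinder(h = 387, r = 19);
}
translate([219, 309, 691]) {
  cube([550, 327, 18]);
  translate([0, 0, 18]) cube([550, 18, 124]);
  translate([0, 309, 18]) cube([550, 18, 124]);
  translate([0, 18, 18]) cube([18, 291, 124]);
  translate([532, 18, 18]) cube([18, 291, 124]);
}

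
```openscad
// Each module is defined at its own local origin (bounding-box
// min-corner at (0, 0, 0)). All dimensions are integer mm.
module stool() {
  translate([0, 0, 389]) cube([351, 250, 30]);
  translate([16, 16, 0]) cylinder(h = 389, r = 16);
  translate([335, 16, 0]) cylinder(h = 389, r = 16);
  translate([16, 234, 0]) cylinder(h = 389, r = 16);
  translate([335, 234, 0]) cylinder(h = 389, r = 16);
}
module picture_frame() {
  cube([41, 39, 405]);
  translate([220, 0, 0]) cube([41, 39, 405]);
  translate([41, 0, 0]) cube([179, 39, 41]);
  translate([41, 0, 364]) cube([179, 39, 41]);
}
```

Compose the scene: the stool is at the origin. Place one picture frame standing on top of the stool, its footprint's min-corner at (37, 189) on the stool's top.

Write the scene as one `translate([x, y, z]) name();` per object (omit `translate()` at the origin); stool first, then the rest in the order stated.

stool();
translate([37, 189, 419]) picture_frame();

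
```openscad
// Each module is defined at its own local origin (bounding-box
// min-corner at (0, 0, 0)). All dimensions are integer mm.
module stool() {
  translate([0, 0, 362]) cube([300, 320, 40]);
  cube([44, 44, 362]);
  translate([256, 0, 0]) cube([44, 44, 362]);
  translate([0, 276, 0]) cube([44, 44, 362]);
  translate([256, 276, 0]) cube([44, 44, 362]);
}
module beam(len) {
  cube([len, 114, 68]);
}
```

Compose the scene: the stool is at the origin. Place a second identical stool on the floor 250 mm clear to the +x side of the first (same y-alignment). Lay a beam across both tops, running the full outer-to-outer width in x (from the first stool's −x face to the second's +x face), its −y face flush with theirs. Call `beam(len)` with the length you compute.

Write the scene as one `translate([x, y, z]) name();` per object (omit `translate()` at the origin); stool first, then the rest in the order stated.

stool();
translate([550, 0, 0]) stool();
translate([0, 0, 402]) beam(850);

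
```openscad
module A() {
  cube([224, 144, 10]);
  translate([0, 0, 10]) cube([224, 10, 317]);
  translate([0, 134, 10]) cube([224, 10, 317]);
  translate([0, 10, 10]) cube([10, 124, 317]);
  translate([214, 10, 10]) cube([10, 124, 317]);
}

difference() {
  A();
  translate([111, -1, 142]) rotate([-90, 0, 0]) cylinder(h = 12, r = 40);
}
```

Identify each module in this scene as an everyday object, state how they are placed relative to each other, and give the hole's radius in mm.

A is an open box. The open box has a circular hole through its front wall. The hole's radius is 40 mm.

The subtracted cylinder has r = 40 mm.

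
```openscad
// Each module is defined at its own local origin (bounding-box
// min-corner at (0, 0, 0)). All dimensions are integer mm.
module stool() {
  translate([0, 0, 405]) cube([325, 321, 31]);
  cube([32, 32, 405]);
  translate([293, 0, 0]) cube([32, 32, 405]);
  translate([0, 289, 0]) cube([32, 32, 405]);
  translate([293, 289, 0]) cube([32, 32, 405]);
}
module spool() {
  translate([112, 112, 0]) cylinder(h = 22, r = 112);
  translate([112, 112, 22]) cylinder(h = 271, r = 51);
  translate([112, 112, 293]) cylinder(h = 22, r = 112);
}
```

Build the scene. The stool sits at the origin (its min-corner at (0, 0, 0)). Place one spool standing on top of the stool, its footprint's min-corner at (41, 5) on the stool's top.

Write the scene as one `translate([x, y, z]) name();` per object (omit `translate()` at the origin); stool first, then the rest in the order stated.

stool();
translate([41, 5, 436]) spool();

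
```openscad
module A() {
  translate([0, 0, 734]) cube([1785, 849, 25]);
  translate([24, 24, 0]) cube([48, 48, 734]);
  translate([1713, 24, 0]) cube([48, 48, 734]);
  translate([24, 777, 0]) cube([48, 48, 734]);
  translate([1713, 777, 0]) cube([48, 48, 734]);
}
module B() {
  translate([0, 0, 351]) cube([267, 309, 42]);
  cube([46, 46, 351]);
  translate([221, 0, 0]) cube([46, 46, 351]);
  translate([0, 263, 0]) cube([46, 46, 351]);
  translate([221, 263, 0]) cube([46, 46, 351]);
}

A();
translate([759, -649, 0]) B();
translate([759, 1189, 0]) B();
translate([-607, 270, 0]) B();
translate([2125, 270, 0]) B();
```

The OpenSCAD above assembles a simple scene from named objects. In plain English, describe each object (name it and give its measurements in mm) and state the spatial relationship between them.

A is a table with a 1785×849 mm rectangular top, 25 mm thick, top surface at z = 759 mm, supported by four 48×48 mm square legs, each inset 24 mm from the nearest pair of top edges, running from the floor.

B is a four-legged stool. The seat is a 267×309×42 mm slab whose top surface is at z = 393 mm; four square legs, each 46×46 mm in cross-section, run from the floor (z = 0) to the underside of the seat, each flush with a corner of the seat.

Four stools sit around the table at the −y, +y, −x, +x sides.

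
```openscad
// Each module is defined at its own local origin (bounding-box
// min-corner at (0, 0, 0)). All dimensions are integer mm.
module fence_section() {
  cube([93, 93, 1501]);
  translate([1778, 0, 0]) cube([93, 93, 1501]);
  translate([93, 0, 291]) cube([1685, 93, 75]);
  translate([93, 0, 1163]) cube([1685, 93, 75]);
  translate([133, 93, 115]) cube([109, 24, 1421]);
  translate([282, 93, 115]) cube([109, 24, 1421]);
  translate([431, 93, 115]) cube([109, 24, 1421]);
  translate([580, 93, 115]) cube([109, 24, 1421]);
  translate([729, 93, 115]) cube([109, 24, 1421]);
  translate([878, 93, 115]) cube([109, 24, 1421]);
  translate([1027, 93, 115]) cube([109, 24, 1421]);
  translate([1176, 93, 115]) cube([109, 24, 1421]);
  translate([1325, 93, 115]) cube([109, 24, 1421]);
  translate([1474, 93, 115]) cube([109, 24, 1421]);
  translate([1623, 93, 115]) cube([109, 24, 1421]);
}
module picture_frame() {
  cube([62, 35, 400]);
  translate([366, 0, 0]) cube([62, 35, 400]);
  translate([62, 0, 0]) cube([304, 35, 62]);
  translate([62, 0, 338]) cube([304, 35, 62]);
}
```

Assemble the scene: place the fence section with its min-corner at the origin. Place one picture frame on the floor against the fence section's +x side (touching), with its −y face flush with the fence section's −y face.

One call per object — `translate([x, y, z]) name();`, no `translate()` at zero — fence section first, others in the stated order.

fence_section();
translate([1871, 0, 0]) picture_frame();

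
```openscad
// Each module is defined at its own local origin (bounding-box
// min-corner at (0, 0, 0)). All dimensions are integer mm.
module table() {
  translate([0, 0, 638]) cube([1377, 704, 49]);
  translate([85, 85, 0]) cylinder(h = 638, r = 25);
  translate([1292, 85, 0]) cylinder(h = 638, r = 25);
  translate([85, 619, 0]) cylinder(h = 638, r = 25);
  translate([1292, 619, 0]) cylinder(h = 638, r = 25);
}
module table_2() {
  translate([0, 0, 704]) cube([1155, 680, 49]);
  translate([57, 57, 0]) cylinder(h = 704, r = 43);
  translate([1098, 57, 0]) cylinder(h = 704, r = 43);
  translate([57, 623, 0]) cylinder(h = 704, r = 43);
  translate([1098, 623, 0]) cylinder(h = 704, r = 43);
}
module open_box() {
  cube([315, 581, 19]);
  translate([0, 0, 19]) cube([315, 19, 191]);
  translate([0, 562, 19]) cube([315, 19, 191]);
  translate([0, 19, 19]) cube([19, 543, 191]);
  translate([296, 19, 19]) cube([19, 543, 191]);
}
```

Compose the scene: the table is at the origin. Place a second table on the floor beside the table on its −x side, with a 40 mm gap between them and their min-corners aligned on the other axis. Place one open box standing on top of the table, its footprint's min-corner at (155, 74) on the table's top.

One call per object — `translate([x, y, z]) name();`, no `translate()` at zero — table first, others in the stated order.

table();
translate([-1195, 0, 0]) table_2();
translate([155, 74, 687]) open_box();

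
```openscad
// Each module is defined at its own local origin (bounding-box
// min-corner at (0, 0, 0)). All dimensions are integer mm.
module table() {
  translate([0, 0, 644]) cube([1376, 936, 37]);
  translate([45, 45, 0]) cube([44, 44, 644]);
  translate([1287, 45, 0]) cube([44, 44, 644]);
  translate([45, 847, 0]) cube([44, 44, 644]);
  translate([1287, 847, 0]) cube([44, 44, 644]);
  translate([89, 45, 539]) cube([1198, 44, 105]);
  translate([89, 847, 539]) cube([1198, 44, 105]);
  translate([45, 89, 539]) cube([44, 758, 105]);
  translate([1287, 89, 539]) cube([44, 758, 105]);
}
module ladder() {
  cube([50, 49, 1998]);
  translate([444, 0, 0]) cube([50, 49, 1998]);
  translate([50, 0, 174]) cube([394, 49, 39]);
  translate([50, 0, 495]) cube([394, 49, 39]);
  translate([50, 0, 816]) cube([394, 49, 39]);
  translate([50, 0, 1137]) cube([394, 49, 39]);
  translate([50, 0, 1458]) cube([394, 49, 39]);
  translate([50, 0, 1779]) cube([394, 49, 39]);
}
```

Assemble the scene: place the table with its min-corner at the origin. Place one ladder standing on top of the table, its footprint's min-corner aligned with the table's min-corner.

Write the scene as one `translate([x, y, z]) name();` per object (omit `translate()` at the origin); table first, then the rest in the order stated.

table();
translate([0, 0, 681]) ladder();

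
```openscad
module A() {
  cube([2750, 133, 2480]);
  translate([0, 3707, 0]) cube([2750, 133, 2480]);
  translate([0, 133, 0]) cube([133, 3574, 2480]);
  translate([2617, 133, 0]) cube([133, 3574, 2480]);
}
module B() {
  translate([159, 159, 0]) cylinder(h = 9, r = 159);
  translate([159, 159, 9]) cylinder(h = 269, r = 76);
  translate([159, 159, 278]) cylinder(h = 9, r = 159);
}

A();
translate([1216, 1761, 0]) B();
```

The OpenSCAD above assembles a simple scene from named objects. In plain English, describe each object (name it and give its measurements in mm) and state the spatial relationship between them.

A is a box-shaped house frame (walls only): outside footprint 2750×3840 mm, wall height 2480 mm, wall thickness 133 mm. The two y-facing walls run the full x-width; the two x-facing walls fit between the inner faces of the y-facing walls.

B is a spool: two coaxial disc flanges of radius 159 mm and thickness 9 mm, joined by a core cylinder of radius 76 mm and height 269 mm. The lower flange rests on z = 0 and the three cylinders share a vertical axis.

The spool sits inside the house frame, centred.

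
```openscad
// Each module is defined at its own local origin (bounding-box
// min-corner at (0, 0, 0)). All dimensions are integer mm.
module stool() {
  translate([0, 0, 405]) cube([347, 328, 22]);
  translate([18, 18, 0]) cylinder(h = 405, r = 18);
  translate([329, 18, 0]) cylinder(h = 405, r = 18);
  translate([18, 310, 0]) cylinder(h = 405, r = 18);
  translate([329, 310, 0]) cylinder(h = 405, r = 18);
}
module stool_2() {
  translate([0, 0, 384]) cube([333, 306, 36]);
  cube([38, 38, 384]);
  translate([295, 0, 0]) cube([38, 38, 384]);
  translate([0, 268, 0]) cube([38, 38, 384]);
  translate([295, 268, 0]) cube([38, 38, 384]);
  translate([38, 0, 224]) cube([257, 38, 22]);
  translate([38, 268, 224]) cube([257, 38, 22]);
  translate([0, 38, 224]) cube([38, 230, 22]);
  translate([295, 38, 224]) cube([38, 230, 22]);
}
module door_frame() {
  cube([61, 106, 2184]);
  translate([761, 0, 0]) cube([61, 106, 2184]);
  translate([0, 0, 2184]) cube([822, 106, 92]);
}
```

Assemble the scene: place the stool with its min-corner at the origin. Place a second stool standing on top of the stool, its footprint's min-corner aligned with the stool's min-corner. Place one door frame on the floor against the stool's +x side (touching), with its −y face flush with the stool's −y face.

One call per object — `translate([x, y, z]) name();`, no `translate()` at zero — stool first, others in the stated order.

stool();
translate([0, 0, 427]) stool_2();
translate([347, 0, 0]) door_frame();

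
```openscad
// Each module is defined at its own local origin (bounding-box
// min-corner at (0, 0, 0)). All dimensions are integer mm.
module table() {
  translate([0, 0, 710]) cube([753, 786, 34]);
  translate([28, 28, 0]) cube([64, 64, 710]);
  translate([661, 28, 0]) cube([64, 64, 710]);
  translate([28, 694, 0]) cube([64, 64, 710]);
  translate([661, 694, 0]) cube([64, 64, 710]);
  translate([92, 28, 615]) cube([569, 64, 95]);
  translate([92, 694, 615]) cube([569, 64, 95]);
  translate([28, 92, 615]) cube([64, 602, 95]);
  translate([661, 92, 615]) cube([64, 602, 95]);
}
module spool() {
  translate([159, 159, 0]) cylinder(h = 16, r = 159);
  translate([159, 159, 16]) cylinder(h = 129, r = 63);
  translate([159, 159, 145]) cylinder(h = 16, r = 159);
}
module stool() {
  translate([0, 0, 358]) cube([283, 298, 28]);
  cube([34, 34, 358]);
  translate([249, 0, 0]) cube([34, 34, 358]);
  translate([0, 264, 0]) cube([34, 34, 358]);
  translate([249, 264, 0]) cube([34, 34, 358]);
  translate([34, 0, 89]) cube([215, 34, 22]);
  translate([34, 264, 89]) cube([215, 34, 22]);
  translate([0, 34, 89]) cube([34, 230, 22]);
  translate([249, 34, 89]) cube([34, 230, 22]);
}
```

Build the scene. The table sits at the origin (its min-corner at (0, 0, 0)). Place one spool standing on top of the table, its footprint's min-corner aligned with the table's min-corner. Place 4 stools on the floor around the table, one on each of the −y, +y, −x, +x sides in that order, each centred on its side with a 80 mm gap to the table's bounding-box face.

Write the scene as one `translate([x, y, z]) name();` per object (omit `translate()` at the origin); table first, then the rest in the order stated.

table();
translate([0, 0, 744]) spool();
translate([235, -378, 0]) stool();
translate([235, 866, 0]) stool();
translate([-363, 244, 0]) stool();
translate([833, 244, 0]) stool();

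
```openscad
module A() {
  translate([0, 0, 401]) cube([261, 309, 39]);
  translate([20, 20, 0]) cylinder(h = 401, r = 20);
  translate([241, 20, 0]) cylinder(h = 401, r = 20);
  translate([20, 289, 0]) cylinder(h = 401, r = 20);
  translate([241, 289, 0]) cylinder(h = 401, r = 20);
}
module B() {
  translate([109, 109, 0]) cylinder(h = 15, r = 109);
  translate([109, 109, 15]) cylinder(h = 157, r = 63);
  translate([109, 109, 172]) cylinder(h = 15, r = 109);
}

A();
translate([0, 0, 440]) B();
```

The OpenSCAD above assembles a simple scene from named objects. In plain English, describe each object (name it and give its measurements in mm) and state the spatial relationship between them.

A is a four-legged stool. The seat is 261×309 mm, 39 mm thick, top at z = 440 mm. It stands on four round legs, each 40 mm in diameter, from z = 0 to the seat underside, each leg's axis is inset half a diameter from the nearest pair of seat edges (so the leg's bounding box is flush with the corner).

B is a spool: two coaxial disc flanges of radius 109 mm and thickness 15 mm, joined by a core cylinder of radius 63 mm and height 157 mm. The lower flange rests on z = 0 and the three cylinders share a vertical axis.

The spool is on top of the stool.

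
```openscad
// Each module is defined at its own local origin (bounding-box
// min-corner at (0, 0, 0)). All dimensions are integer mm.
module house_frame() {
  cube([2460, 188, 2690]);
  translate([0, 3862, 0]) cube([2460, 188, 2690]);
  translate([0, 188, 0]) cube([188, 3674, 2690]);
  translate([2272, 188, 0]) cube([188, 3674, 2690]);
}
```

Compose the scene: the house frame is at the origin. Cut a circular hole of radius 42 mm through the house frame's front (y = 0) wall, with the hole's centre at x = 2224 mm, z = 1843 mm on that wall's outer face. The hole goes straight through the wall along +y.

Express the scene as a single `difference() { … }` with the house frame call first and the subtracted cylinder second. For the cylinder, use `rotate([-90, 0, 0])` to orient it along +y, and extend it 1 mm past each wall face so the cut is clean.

difference() {
  house_frame();
  translate([2224, -1, 1843]) rotate([-90, 0, 0]) cylinder(h = 190, r = 42);
}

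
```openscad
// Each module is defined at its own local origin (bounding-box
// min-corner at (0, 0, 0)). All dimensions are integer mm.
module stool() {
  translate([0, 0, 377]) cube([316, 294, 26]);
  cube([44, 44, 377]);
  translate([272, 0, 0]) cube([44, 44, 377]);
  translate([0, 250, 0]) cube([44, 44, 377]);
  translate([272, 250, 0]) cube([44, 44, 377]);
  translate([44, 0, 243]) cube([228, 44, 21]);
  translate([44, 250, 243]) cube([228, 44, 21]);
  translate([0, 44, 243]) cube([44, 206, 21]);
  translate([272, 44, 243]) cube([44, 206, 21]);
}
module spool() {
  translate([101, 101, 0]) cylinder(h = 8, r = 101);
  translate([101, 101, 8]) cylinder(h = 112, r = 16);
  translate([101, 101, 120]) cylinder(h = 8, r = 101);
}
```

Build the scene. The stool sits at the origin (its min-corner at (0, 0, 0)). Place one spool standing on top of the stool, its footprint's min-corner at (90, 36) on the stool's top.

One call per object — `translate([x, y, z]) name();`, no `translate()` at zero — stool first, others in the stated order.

stool();
translate([90, 36, 403]) spool();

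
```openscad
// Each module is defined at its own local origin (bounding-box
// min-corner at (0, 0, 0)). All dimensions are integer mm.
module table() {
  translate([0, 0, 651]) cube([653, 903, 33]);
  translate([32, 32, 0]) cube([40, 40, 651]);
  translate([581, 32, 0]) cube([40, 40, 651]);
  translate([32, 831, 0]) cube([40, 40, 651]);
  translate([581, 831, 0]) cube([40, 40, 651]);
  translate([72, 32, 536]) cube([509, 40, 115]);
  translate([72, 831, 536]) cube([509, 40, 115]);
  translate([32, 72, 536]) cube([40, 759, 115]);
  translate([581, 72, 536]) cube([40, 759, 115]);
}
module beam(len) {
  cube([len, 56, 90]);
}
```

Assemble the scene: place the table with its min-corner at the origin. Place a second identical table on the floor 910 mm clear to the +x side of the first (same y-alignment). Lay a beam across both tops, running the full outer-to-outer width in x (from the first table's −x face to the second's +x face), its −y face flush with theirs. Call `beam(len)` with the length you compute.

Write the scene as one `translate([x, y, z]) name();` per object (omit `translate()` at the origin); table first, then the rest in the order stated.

table();
translate([1563, 0, 0]) table();
translate([0, 0, 684]) beam(2216);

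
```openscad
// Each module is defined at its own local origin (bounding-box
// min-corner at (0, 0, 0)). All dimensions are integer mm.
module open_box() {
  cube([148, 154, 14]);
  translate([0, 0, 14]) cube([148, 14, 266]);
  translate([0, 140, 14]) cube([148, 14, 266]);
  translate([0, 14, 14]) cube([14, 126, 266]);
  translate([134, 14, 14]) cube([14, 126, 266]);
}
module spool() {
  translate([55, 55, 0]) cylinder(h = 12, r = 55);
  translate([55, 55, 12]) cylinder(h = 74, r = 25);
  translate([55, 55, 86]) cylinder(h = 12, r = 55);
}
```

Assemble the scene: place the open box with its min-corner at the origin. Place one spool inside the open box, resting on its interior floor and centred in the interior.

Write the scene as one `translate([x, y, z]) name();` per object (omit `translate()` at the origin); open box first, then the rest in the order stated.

open_box();
translate([19, 22, 14]) spool();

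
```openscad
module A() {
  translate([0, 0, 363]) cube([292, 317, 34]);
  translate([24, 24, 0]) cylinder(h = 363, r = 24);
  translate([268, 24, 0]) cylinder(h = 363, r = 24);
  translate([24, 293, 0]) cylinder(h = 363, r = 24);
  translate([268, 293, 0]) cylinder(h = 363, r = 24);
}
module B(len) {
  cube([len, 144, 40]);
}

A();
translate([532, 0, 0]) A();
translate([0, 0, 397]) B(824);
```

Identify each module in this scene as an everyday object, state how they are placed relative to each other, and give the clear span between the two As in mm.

A is a stool. B is a beam. A beam spans the tops of two stools. The clear span between the two stools is 240 mm.

Second stool starts at x = 532; first ends at x = 292; clear span = 532 − 292 = 240 mm.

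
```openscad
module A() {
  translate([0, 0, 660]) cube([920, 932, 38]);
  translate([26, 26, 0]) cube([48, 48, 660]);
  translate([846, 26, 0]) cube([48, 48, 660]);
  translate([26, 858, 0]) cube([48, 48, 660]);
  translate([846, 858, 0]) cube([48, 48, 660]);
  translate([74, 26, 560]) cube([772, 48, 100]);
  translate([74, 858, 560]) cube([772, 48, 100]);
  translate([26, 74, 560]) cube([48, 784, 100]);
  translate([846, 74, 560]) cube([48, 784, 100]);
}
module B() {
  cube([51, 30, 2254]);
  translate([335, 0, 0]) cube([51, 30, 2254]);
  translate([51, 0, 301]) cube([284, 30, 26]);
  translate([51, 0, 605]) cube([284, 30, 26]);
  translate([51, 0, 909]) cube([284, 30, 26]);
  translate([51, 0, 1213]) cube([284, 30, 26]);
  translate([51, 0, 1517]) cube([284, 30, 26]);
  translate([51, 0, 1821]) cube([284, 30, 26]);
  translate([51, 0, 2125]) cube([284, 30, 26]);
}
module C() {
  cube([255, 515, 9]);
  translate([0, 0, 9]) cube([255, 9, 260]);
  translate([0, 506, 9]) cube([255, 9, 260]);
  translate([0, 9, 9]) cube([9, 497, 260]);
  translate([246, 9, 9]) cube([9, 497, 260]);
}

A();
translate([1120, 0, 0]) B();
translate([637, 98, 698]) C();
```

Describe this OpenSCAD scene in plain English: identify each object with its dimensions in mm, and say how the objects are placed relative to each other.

A is a table: top 920 mm (x) × 932 mm (y), 38 mm thick, upper face at z = 698 mm, on four 48×48 mm square legs, each inset 26 mm from the nearest pair of top edges, running from z = 0 to the bottom of the top. Four apron rails, 48 mm thick and 100 mm tall, run between adjacent legs with their top edges flush with the underside of the top and their outer faces flush with the legs' outer faces.

B is a straight ladder. Two 51×30 mm vertical rails, 2254 mm tall, stand 386 mm apart (outside-to-outside) with their front faces coplanar on the −y side. 7 rungs, each 30 mm deep and 26 mm tall, span between the inner faces of the rails, front faces flush with the rails. The lowest rung's underside is at z = 301 mm and rungs are spaced 304 mm apart (underside to underside).

C is an open-topped rectangular box: outside dimensions 255×515×269 mm, with a uniform wall and base thickness of 9 mm. The base is a full 255×515 slab on the floor; four walls sit on top of the base. The front and back walls (the −y and +y sides) span the full width; the two side walls fit between them.

The ladder is on the floor beside the table on its +x side. The open box is on top of the table.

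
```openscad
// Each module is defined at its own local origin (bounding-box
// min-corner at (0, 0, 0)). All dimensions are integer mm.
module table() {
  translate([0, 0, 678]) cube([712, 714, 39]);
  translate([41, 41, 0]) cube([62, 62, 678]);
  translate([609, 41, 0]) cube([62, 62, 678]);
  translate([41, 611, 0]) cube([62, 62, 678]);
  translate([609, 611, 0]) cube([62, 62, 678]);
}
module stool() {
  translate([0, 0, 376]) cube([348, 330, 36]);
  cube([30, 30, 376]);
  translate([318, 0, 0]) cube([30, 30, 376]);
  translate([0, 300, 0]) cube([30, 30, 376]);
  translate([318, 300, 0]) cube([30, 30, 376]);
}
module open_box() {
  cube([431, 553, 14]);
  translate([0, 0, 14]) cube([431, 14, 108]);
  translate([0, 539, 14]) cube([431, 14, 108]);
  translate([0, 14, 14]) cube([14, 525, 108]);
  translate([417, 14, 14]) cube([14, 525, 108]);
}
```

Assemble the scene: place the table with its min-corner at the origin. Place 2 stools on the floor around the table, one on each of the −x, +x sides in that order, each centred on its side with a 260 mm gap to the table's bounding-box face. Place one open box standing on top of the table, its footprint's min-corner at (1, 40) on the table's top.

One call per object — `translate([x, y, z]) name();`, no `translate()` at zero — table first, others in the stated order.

table();
translate([-608, 192, 0]) stool();
translate([972, 192, 0]) stool();
translate([1, 40, 717]) open_box();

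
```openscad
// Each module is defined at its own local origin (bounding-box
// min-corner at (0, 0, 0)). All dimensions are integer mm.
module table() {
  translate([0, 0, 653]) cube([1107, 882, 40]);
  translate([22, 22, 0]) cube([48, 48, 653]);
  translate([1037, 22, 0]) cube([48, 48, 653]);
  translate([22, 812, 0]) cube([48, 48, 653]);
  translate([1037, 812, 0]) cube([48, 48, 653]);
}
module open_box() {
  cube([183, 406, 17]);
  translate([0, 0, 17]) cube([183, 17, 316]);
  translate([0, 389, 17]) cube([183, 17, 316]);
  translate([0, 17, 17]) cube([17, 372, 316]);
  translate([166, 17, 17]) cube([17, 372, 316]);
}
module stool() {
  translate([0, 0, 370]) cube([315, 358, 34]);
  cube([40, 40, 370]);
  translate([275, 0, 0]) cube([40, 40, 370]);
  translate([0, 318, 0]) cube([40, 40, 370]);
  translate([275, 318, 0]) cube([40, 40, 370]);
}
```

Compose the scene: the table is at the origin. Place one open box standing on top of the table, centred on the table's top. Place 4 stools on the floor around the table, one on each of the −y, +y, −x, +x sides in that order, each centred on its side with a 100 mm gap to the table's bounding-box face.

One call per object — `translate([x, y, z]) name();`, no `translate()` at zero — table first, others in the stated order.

table();
translate([462, 238, 693]) open_box();
translate([396, -458, 0]) stool();
translate([396, 982, 0]) stool();
translate([-415, 262, 0]) stool();
translate([1207, 262, 0]) stool();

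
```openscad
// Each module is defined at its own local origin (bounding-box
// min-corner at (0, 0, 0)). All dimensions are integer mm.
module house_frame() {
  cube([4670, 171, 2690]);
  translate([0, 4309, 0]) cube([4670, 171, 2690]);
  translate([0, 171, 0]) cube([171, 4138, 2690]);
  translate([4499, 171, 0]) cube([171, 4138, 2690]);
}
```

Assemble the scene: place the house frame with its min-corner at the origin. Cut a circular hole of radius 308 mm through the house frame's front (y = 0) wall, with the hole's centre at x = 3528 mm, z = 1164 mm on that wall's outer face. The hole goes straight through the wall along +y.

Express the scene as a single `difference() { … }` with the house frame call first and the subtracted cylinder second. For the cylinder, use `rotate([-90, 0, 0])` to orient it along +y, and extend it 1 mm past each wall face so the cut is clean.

difference() {
  house_frame();
  translate([3528, -1, 1164]) rotate([-90, 0, 0]) cylinder(h = 173, r = 308);
}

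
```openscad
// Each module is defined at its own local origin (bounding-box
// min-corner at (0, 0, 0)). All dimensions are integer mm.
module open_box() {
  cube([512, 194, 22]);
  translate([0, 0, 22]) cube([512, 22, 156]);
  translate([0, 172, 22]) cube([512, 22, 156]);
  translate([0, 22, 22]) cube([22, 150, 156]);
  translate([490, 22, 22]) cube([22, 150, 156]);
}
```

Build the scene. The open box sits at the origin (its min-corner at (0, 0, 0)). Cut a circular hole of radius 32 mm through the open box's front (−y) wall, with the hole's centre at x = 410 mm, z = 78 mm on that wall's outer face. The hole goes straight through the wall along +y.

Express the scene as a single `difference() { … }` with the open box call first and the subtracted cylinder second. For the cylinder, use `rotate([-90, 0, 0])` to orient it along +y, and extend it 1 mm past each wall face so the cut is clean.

difference() {
  open_box();
  translate([410, -1, 78]) rotate([-90, 0, 0]) cylinder(h = 24, r = 32);
}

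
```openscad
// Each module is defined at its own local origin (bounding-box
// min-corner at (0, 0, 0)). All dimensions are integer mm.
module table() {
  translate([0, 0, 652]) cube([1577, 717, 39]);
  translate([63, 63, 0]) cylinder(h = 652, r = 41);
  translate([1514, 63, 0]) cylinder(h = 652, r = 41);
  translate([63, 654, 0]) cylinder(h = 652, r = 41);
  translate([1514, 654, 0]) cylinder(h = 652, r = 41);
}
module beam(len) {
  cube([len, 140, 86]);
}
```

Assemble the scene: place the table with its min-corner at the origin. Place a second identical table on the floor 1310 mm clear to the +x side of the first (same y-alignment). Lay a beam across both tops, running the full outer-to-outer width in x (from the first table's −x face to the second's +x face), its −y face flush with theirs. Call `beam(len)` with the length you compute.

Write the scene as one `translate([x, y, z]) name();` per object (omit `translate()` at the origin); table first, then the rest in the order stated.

table();
translate([2887, 0, 0]) table();
translate([0, 0, 691]) beam(4464);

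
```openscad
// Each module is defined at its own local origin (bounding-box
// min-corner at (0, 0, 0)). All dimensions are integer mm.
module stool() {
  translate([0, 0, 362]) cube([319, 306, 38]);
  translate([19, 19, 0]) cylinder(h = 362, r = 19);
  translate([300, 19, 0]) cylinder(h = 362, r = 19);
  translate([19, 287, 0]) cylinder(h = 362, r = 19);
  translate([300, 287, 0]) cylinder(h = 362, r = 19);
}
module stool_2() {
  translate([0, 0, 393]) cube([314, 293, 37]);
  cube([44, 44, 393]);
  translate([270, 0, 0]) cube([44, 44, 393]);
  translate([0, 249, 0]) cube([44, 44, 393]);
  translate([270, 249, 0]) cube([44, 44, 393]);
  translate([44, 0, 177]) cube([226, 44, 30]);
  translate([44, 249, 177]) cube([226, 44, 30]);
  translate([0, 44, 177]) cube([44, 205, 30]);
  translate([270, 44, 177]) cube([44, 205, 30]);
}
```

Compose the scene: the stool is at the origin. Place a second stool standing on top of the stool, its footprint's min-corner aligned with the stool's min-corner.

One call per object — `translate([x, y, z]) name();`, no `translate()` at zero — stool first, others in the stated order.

stool();
translate([0, 0, 400]) stool_2();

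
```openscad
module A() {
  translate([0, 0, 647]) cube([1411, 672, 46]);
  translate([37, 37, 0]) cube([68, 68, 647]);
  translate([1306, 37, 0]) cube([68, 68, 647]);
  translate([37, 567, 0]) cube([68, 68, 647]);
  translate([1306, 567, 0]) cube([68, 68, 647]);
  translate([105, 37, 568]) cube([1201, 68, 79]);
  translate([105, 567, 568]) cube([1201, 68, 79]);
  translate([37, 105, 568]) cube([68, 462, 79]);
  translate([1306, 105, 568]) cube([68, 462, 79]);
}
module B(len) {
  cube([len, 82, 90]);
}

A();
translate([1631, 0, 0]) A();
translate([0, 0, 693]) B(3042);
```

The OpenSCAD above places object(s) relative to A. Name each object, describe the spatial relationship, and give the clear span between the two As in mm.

Second table starts at x = 1631; first ends at x = 1411; clear span = 1631 − 1411 = 220 mm.

A is a table. B is a beam. A beam spans the tops of two tables. The clear span between the two tables is 220 mm.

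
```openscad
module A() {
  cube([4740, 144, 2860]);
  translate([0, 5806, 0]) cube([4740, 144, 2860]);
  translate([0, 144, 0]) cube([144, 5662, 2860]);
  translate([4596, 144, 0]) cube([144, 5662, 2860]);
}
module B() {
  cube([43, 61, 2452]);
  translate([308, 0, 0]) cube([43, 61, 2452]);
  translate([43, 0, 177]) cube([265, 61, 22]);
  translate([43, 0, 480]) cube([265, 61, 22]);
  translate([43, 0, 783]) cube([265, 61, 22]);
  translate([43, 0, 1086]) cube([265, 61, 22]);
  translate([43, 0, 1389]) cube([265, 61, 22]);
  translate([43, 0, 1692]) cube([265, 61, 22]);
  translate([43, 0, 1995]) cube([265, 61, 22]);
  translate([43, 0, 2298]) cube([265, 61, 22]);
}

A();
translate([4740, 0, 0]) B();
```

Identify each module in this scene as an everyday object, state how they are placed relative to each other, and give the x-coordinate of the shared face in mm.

The house frame's +x face and the ladder's −x face are both at x = 4740 mm.

A is a house frame. B is a ladder. The ladder is against the house frame's +x side, with their −y faces flush. The x-coordinate of the shared face is 4740 mm.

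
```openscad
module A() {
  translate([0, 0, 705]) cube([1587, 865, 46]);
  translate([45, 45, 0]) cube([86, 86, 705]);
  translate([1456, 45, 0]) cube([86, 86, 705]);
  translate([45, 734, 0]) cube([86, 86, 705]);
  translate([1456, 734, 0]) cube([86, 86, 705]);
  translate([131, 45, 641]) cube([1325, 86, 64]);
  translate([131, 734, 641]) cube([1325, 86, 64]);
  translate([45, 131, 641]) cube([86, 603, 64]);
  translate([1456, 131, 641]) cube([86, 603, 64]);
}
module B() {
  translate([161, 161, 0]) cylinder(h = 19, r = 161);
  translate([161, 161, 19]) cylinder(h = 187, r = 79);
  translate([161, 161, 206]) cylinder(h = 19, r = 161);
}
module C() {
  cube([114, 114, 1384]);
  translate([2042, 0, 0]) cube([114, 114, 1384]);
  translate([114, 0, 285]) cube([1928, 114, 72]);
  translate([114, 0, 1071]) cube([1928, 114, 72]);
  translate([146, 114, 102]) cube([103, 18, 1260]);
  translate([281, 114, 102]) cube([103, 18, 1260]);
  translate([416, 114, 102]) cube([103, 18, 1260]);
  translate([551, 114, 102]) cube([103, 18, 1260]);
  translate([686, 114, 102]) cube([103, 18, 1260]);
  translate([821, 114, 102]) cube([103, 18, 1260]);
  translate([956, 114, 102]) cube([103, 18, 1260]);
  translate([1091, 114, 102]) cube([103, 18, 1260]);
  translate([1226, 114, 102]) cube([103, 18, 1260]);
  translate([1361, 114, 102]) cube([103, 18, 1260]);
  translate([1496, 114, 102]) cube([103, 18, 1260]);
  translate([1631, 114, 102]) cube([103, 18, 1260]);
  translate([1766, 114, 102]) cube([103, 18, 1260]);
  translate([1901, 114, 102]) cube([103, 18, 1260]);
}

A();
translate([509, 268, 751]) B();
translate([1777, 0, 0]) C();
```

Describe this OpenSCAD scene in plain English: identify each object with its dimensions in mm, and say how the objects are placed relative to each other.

A is a table with a 1587×865 mm rectangular top, 46 mm thick, top surface at z = 751 mm, supported by four 86×86 mm square legs, each inset 45 mm from the nearest pair of top edges, running from the floor. Four apron rails, 86 mm thick and 64 mm tall, run between adjacent legs with their top edges flush with the underside of the top and their outer faces flush with the legs' outer faces.

B is a spool: two coaxial disc flanges of radius 161 mm and thickness 19 mm, joined by a core cylinder of radius 79 mm and height 187 mm. The lower flange rests on z = 0 and the three cylinders share a vertical axis.

C is a fence section. Two 114×114 mm posts, 1384 mm tall, stand on the floor with a clear span of 1928 mm between their inner faces. Two horizontal rails of 114×72 mm section span the gap between the posts with their undersides at z = 285 mm and z = 1071 mm, flush with the posts' −y face. 14 pickets, each 103 mm wide, 18 mm thick and 1260 mm tall, are fixed to the +y face of the rails with their bottoms at z = 102 mm, evenly spaced across the span with equal gaps (rounded down to the nearest mm) at the −x end and between each pair — any rounding remainder accumulates at the +x end.

The spool is on top of the table. The fence section is on the floor beside the table on its +x side.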